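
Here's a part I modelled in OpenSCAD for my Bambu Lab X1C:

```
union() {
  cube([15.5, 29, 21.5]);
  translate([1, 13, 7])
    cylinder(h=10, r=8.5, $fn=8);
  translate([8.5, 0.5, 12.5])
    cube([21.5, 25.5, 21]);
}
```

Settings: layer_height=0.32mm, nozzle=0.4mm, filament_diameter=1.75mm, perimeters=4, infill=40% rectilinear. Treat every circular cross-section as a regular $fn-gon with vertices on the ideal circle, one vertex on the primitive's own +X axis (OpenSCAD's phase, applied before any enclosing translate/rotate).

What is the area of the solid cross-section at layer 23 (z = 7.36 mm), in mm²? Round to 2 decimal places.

At z = 7.36 mm: the 15.5×29 cube contributes its full rectangle (area 449.50 mm²); the cylinder at (1, 13): section is a regular 8-gon, circumradius r=8.5 (area = (8/2)·8.500²·sin(360°/8) = 204.35 mm²); the cube at (8.5, 0.5) is absent (z outside [12.5, 33.5]); Combining (union): the regions partially overlap — summed areas 653.85 mm² minus the doubly-counted overlap 118.76 mm² gives 535.09 mm² — area = 535.09 mm². Overall, the cross-section is a single solid region. Net area = 535.09 mm².

535.09 mm²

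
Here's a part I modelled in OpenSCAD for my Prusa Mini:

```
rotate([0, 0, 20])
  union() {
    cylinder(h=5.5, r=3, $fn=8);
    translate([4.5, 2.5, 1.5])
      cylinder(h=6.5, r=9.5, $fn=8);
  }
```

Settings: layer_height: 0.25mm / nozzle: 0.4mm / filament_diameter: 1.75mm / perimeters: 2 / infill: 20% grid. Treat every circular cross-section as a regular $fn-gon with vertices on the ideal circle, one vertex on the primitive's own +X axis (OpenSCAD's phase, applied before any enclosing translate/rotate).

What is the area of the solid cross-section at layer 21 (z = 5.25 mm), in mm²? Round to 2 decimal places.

255.27 mm²

At z = 5.25 mm: the r=3 cylinder contributes a regular 8-gon of circumradius 3 (area = (8/2)·3.000²·sin(360°/8) = 25.46 mm²); the r=9.5 cylinder at (4.5, 2.5) contributes a regular 8-gon of circumradius 9.5 (area = (8/2)·9.500²·sin(360°/8) = 255.27 mm²); Taking the union: the r=3 cylinder lies entirely inside the r=9.5 cylinder at (4.5, 2.5), so the union is just the r=9.5 cylinder at (4.5, 2.5) — area = 255.27 mm²; (rotated 20° about Z; rotation is an isometry so areas/perimeters/island counts are preserved). Overall, the cross-section is a single solid region. Net area = 255.27 mm².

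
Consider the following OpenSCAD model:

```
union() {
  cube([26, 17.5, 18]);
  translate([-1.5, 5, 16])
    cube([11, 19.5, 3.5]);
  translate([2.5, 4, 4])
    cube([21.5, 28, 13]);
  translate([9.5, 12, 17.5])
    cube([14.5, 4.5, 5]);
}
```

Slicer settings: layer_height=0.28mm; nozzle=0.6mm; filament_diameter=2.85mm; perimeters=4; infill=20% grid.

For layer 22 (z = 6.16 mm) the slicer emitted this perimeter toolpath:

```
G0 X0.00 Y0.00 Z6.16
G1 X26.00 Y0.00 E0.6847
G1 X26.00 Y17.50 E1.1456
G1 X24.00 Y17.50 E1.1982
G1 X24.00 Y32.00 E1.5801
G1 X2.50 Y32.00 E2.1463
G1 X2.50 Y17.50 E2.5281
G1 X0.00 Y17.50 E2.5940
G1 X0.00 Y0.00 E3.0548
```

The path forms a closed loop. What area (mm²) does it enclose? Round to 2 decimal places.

Apply the shoelace formula to the sequence of (X, Y) vertices; enclosed area = 766.75 mm².

766.75 mm²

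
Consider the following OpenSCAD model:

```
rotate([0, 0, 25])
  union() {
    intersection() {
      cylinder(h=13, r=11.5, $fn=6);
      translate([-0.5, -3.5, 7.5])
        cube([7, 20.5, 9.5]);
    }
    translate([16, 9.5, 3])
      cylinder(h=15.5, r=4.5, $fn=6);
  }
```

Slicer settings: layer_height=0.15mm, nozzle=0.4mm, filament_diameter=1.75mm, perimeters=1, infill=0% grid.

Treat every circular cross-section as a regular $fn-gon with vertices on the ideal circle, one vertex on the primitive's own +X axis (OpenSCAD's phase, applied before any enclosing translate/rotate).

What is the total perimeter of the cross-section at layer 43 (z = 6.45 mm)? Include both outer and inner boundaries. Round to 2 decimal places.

At z = 6.45 mm: the r=11.5 cylinder contributes a regular 6-gon of circumradius 11.5 (perimeter = 2·6·11.500·sin(180°/6) = 69.00 mm); the cube at (-0.5, -3.5) does not reach this height (z outside [7.5, 17]); Taking the intersection: at least one operand is absent at this height, so nothing remains; the cylinder at (16, 9.5): section is a regular 6-gon, circumradius r=4.5 (perimeter = 2·6·4.500·sin(180°/6) = 27.00 mm); Taking the union: only the r=4.5 cylinder at (16, 9.5) is present, so the union is just that shape — boundary = 27.00 mm; (rotated 25° about Z; rotation is an isometry so areas/perimeters/island counts are preserved). Overall, the cross-section is a single solid region. Total boundary length (outer) = 27.00 mm.

27.00 mm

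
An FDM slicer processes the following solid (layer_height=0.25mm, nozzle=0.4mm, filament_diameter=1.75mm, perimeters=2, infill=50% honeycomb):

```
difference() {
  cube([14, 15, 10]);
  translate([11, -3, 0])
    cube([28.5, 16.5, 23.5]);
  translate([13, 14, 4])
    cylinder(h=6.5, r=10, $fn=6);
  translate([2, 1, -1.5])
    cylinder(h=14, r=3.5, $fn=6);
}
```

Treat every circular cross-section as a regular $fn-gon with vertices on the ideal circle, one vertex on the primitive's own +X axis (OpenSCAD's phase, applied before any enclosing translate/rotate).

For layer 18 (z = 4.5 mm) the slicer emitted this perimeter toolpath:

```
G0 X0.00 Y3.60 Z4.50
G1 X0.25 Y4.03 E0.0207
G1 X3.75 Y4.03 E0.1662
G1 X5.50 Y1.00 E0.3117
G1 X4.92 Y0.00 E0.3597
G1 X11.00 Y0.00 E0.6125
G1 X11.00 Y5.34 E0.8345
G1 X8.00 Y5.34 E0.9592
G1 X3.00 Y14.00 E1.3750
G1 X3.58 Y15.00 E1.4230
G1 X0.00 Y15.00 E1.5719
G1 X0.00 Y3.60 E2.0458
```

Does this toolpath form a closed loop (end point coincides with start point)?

yes

Start point (G0): (0.00, 3.60). End point (last G1): the path returns to the start — closed.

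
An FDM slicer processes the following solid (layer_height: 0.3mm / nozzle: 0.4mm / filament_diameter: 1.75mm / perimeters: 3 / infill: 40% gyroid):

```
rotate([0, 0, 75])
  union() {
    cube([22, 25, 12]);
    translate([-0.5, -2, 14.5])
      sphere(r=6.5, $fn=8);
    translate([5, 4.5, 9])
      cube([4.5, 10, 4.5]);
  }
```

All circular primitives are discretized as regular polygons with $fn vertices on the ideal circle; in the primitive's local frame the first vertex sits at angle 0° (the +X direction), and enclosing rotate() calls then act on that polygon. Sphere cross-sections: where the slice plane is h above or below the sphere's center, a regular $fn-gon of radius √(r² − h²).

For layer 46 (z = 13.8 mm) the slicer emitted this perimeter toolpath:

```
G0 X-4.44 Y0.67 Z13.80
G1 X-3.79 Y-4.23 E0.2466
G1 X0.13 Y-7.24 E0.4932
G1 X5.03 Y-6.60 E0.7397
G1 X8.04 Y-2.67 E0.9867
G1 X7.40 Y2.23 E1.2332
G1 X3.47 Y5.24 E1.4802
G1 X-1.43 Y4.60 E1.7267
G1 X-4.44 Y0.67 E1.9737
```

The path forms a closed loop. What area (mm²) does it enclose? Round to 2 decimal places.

Apply the shoelace formula to the sequence of (X, Y) vertices; enclosed area = 118.07 mm².

118.07 mm²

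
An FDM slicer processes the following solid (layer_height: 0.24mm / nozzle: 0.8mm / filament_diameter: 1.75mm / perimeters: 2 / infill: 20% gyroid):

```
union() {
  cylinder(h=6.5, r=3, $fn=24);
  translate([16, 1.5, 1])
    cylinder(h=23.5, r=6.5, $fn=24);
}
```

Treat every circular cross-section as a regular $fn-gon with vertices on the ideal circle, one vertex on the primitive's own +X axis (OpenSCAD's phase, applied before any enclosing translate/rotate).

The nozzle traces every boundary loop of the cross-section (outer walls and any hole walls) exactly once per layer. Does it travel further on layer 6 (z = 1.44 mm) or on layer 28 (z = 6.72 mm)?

Layer 6 (z = 1.44): the cylinder: section is a regular 24-gon, circumradius r=3 (perimeter = 2·24·3.000·sin(180°/24) = 18.80 mm); the cylinder at (16, 1.5): section is a regular 24-gon, circumradius r=6.5 (perimeter = 2·24·6.500·sin(180°/24) = 40.72 mm); Combining (union): the 2 present regions are separate (no shared area or edge), so areas and boundary lengths simply add and each stays a separate island — boundary = 59.52 mm. So its perimeter = 59.52 mm. Layer 28 (z = 6.72): the cylinder does not reach this height (z outside [0, 6.5]); the r=6.5 cylinder at (16, 1.5) gives a regular 24-gon of circumradius 6.5 (constant along its height) (perimeter = 2·24·6.500·sin(180°/24) = 40.72 mm); Taking the union: only the r=6.5 cylinder at (16, 1.5) is present, so the union is just that shape — boundary = 40.72 mm. So its perimeter = 40.72 mm. Layer 6 is larger (59.52 vs 40.72 mm).

layer 6 (z = 1.44 mm)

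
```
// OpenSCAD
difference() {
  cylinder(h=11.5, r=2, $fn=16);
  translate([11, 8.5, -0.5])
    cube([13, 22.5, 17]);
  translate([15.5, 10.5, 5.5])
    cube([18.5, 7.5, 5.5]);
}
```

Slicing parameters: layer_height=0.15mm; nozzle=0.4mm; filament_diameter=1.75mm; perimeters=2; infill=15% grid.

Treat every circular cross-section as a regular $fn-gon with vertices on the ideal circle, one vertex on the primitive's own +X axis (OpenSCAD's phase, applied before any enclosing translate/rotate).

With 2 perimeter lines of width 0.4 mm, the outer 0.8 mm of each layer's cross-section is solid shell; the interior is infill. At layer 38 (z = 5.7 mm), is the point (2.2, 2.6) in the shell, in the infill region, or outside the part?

outside

At z = 5.7 mm: the r=2 cylinder contributes a regular 16-gon of circumradius 2; the cube at (11, 8.5) (footprint 13×22.5) is included at this height; the cube at (15.5, 10.5) is present — its section is the full 18.5×7.5 rectangle; Subtracting the remaining from the first: starting from the r=2 cylinder, the 13×22.5 cube at (11, 8.5) misses the remaining region (no effect); the 18.5×7.5 cube at (15.5, 10.5) misses the remaining region (no effect) — 1 connected region. Overall, the cross-section is a single solid region. The nearest boundary edge runs (0.77, 1.85)→(1.41, 1.41); distance from the point to it = 1.42 mm. The point is not inside any of the regions above, so it lies outside the cross-section (1.42 mm from the nearest boundary).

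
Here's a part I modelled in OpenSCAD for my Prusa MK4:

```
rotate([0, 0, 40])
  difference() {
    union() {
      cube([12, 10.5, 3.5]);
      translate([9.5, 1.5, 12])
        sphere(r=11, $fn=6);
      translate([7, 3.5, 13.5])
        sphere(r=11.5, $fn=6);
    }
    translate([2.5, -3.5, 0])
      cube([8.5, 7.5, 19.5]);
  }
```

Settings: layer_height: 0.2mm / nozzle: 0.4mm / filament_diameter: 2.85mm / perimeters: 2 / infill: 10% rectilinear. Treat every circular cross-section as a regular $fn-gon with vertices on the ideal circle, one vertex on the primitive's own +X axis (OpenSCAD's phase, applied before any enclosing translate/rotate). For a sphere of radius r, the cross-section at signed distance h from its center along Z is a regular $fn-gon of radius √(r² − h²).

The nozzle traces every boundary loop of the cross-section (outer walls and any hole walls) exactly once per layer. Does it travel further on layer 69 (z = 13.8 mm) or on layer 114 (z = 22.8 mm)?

Layer 69 (z = 13.8): the cube is absent (z outside [0, 3.5]); the sphere at (9.5, 1.5): section is a regular 6-gon, circumradius = √(r²−h²) = √(11²−1.8²) = 10.852 (perimeter = 2·6·10.852·sin(180°/6) = 65.11 mm); the r=11.5 sphere at (7, 3.5) slices to a regular 6-gon of circumradius 11.496 (√(r²−h²) with h=0.3 from center) (perimeter = 2·6·11.496·sin(180°/6) = 68.98 mm); Merging all regions: the regions partially overlap (shared area 256.25 mm²), so the edge portions inside another operand are dropped and the merged outline is re-measured after clipping — boundary = 74.35 mm; the 8.5×7.5 cube at (2.5, -3.5) contributes its full rectangle (perimeter 32.00 mm); Taking the first minus the rest: starting from that combined region, the 8.5×7.5 cube at (2.5, -3.5) lies wholly inside it (removes its full 63.75 mm² and its 32.00 mm outline becomes a hole wall) — boundary (outer + 1 inner loop) = 106.35 mm; (whole slice rotated 40° about Z — lengths, areas and connectivity unchanged). So its perimeter = 106.35 mm. Layer 114 (z = 22.8): the cube is not intersected at this z (z outside [0, 3.5]); the r=11 sphere at (9.5, 1.5) contributes a regular 6-gon of circumradius √(11²−10.8²) = 2.088 (perimeter = 2·6·2.088·sin(180°/6) = 12.53 mm); the sphere at (7, 3.5): section is a regular 6-gon, circumradius = √(r²−h²) = √(11.5²−9.3²) = 6.765 (perimeter = 2·6·6.765·sin(180°/6) = 40.59 mm); Taking the union: the r=11 sphere at (9.5, 1.5) lies entirely inside the r=11.5 sphere at (7, 3.5), so the union is just the r=11.5 sphere at (7, 3.5) — boundary = 40.59 mm; the cube at (2.5, -3.5) does not reach this height (z outside [0, 19.5]); Subtracting the remaining from the first: none of the subtracted shapes is present at this height, so the result so far is unchanged — boundary = 40.59 mm; (whole slice rotated 40° about Z — lengths, areas and connectivity unchanged). So its perimeter = 40.59 mm. Layer 69 is larger (106.35 vs 40.59 mm).

layer 69 (z = 13.8 mm)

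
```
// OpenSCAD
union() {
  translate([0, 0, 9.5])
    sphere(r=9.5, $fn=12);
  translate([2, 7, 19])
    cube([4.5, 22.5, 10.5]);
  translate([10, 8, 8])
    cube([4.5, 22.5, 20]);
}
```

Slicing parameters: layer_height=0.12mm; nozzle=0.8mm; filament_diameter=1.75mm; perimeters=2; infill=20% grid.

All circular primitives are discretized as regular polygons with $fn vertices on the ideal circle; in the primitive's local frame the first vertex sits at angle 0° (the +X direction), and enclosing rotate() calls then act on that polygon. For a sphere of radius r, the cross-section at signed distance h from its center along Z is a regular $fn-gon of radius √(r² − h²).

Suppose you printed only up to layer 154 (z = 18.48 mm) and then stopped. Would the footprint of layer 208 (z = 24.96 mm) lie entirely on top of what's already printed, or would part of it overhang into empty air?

Compare the two slices. At z = 18.48: the r=9.5 sphere contributes a regular 12-gon of circumradius √(9.5²−8.98²) = 3.100 (area = (12/2)·3.100²·sin(360°/12) = 28.83 mm²); the cube at (2, 7) is not intersected at this z (z outside [19, 29.5]); the 4.5×22.5 cube at (10, 8) contributes its full rectangle (area 101.25 mm²); Taking the union: the 2 present regions are separate (no shared area or edge), so areas and boundary lengths simply add and each stays a separate island — area = 130.08 mm². At z = 24.96: the sphere is absent (|z−center|=15.460 > r=9.5); the cube at (2, 7) (footprint 4.5×22.5) is included at this height (area 101.25 mm²); the cube at (10, 8) (footprint 4.5×22.5) is included at this height (area 101.25 mm²); Combining (union): the 2 present regions are separate (no shared area or edge), so areas and boundary lengths simply add and each stays a separate island — area = 202.50 mm². Checking containment: at z = 24.96 the cross-section extends beyond the z = 18.48 cross-section by about 101.25 mm².

part overhangs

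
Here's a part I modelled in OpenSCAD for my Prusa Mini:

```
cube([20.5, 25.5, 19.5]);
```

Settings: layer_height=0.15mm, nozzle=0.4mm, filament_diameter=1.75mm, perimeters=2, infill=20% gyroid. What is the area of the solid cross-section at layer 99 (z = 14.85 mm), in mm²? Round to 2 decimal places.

At z = 14.85 mm: the 20.5×25.5 cube contributes its full rectangle (area 522.75 mm²). Overall, the cross-section is a single solid region. Net area = 522.75 mm².

522.75 mm²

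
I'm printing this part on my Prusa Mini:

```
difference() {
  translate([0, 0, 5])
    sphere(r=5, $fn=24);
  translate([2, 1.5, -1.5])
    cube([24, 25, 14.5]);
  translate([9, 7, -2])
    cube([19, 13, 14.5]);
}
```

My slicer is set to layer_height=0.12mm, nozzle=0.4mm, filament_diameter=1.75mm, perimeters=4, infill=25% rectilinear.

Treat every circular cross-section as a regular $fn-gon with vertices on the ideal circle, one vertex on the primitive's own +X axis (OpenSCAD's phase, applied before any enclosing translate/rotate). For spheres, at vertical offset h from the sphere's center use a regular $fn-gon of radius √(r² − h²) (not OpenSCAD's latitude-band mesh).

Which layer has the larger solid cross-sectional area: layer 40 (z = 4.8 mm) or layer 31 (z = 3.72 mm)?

Layer 40 (z = 4.8): the r=5 sphere slices to a regular 24-gon of circumradius 4.996 (√(r²−h²) with h=0.2 from center) (area = (24/2)·4.996²·sin(360°/24) = 77.52 mm²); the 24×25 cube at (2, 1.5) contributes its full rectangle (area 600.00 mm²); the cube at (9, 7) is present — its section is the full 19×13 rectangle (area 247.00 mm²); Subtracting the remaining from the first: starting from the r=5 sphere (77.52 mm²), the 24×25 cube at (2, 1.5) partially overlaps it — only the 5.38 mm² overlap (of its 600.00 mm²) is removed, clipping the outline; the 19×13 cube at (9, 7) misses the remaining region (no effect) — area = 72.14 mm². So its area = 72.14 mm². Layer 31 (z = 3.72): the r=5 sphere contributes a regular 24-gon of circumradius √(5²−1.28²) = 4.833 (area = (24/2)·4.833²·sin(360°/24) = 72.56 mm²); the cube at (2, 1.5) (footprint 24×25) is included at this height (area 600.00 mm²); the cube at (9, 7) is present — its section is the full 19×13 rectangle (area 247.00 mm²); Subtracting the remaining from the first: starting from the r=5 sphere (72.56 mm²), the 24×25 cube at (2, 1.5) partially overlaps it — only the 4.72 mm² overlap (of its 600.00 mm²) is removed, clipping the outline; the 19×13 cube at (9, 7) misses the remaining region (no effect) — area = 67.84 mm². So its area = 67.84 mm². Layer 40 is larger (72.14 vs 67.84 mm²).

layer 40 (z = 4.8 mm)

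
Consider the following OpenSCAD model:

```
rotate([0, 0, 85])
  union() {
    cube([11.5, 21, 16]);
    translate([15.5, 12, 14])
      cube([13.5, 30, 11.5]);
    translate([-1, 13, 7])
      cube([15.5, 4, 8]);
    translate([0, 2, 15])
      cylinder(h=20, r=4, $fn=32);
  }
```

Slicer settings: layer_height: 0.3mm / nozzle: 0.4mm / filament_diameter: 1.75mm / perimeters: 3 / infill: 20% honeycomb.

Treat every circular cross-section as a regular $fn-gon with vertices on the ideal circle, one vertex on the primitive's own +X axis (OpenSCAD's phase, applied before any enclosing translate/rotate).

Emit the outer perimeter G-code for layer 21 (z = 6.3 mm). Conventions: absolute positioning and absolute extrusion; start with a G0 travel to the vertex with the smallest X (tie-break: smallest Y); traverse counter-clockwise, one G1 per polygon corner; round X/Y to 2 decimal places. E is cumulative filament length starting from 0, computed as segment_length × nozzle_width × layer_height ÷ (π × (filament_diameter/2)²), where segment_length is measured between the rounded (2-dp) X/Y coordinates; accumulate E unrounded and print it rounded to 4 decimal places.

At z = 6.3 mm: the cube is present — its section is the full 11.5×21 rectangle; the cube at (15.5, 12) does not reach this height (z outside [14, 25.5]); the cube at (-1, 13) is not intersected at this z (z outside [7, 15]); the cylinder at (0, 2) does not reach this height (z outside [15, 35]); Taking the union: only the 11.5×21 cube is present, so the union is just that shape — 1 connected region; (whole slice rotated 85° about Z — lengths, areas and connectivity unchanged). The outline is a single polygon with 4 vertices. Extrusion per mm of travel: 0.4 × 0.3 / (π × 0.875²) = 0.049890. Accumulating E over each segment gives final E = 3.2432.

G0 X-20.92 Y1.83 Z6.30
G1 X0.00 Y0.00 E1.0477
G1 X1.00 Y11.46 E1.6216
G1 X-19.92 Y13.29 E2.6693
G1 X-20.92 Y1.83 E3.2432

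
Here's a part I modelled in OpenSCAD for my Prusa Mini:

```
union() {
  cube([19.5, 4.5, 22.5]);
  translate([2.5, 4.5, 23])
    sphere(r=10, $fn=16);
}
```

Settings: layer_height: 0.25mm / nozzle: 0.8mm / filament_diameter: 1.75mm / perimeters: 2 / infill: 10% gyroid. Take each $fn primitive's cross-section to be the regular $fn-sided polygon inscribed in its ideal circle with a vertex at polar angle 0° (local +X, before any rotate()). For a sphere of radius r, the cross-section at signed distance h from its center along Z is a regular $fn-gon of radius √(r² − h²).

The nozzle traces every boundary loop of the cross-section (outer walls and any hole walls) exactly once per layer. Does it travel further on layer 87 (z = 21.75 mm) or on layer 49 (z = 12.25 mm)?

Layer 87 (z = 21.75): the cube (footprint 19.5×4.5) is included at this height (perimeter 48.00 mm); the r=10 sphere at (2.5, 4.5) contributes a regular 16-gon of circumradius √(10²−1.25²) = 9.922 (perimeter = 2·16·9.922·sin(180°/16) = 61.94 mm); Combining (union): the regions partially overlap (shared area 53.77 mm²), so the edge portions inside another operand are dropped and the merged outline is re-measured after clipping — boundary = 77.10 mm. So its perimeter = 77.10 mm. Layer 49 (z = 12.25): the cube is present — its section is the full 19.5×4.5 rectangle (perimeter 48.00 mm); the sphere at (2.5, 4.5) does not reach this height (|z−center|=10.750 > r=10); Taking the union: only the 19.5×4.5 cube is present, so the union is just that shape — boundary = 48.00 mm. So its perimeter = 48.00 mm. Layer 87 is larger (77.10 vs 48.00 mm).

layer 87 (z = 21.75 mm)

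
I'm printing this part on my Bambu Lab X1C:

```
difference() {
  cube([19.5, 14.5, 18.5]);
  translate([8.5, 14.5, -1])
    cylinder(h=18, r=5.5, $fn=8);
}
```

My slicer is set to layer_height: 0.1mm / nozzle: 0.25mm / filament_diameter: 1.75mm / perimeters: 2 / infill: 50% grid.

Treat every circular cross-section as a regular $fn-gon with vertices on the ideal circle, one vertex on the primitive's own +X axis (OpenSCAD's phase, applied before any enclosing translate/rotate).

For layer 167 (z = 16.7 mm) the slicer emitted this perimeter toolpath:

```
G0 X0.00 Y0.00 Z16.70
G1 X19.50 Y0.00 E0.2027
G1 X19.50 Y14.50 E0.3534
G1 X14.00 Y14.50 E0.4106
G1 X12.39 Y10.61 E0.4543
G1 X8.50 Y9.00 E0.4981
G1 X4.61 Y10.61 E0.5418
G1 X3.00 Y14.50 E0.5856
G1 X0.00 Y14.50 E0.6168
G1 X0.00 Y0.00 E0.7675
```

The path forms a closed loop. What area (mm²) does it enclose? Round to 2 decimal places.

Apply the shoelace formula to the sequence of (X, Y) vertices; enclosed area = 239.96 mm².

239.96 mm²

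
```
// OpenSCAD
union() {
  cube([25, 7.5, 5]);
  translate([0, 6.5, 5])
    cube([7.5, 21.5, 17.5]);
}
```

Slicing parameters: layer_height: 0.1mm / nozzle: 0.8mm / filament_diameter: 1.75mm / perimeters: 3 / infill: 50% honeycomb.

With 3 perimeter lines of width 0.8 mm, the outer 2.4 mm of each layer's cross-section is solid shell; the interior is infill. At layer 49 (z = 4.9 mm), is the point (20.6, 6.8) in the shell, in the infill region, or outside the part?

At z = 4.9 mm: the cube (footprint 25×7.5) is included at this height; the cube at (0, 6.5) is not intersected at this z (z outside [5, 22.5]); Combining (union): only the 25×7.5 cube is present, so the union is just that shape — 1 connected region. Overall, the cross-section is a single solid region. The nearest boundary edge runs (25.00, 7.50)→(0.00, 7.50); distance from the point to it = 0.70 mm. The point is inside the cross-section, 0.70 mm from the nearest boundary — within the 2.4 mm shell band (3 × 0.8).

shell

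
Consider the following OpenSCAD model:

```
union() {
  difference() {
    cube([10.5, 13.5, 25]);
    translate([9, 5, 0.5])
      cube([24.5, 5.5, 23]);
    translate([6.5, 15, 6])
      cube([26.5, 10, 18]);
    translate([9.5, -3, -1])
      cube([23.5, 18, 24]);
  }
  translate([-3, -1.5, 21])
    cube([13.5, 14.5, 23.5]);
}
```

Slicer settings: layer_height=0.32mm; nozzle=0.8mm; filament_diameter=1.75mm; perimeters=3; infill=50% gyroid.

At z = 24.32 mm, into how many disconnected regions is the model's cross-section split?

1

At z = 24.32 mm: the 10.5×13.5 cube contributes its full rectangle; the cube at (9, 5) is not intersected at this z (z outside [0.5, 23.5]); the cube at (6.5, 15) does not reach this height (z outside [6, 24]); the cube at (9.5, -3) does not reach this height (z outside [-1, 23]); Subtracting the remaining from the first: none of the subtracted shapes is present at this height, so the 10.5×13.5 cube is unchanged — 1 connected region; the cube at (-3, -1.5) is present — its section is the full 13.5×14.5 rectangle; Taking the union: the regions partially overlap (shared area 136.50 mm²), so overlapping operands fuse into one piece — 1 connected region. The result has 1 disconnected region.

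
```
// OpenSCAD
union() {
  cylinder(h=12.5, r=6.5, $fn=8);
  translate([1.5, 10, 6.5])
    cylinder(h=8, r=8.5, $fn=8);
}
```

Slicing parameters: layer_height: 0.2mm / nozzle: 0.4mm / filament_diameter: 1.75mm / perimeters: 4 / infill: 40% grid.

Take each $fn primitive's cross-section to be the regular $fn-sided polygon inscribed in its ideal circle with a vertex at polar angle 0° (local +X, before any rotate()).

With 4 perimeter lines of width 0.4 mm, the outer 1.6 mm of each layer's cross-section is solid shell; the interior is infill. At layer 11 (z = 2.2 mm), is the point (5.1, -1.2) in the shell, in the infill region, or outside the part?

At z = 2.2 mm: the cylinder: section is a regular 8-gon, circumradius r=6.5; the cylinder at (1.5, 10) does not reach this height (z outside [6.5, 14.5]); Combining (union): only the r=6.5 cylinder is present, so the union is just that shape — 1 connected region. Overall, the cross-section is a single solid region. The nearest boundary edge runs (4.60, -4.60)→(6.50, 0.00); distance from the point to it = 0.83 mm. The point is inside the cross-section, 0.83 mm from the nearest boundary — within the 1.6 mm shell band (4 × 0.4).

shell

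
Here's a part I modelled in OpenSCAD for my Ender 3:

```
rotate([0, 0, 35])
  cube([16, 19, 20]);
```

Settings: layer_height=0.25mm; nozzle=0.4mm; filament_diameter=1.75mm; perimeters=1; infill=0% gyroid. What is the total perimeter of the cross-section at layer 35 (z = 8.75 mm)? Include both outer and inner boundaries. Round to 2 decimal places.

70.00 mm

At z = 8.75 mm: the cube is present — its section is the full 16×19 rectangle (perimeter 70.00 mm); (whole slice rotated 35° about Z — lengths, areas and connectivity unchanged). Overall, the cross-section is a single solid region. Total boundary length (outer) = 70.00 mm.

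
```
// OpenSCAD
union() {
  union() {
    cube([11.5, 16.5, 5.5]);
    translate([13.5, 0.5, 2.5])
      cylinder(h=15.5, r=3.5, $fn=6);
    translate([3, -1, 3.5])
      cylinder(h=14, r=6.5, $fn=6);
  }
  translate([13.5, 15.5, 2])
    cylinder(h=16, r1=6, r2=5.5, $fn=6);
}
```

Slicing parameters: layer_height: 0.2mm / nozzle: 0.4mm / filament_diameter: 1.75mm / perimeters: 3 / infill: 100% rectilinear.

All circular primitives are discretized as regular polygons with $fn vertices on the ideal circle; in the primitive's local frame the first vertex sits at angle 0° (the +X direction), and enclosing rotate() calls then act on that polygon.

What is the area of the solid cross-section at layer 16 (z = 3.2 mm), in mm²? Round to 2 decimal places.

At z = 3.2 mm: the cube is present — its section is the full 11.5×16.5 rectangle (area 189.75 mm²); the r=3.5 cylinder at (13.5, 0.5) contributes a regular 6-gon of circumradius 3.5 (area = (6/2)·3.500²·sin(360°/6) = 31.83 mm²); the cylinder at (3, -1) does not reach this height (z outside [3.5, 17.5]); Combining (union): the regions partially overlap — summed areas 221.58 mm² minus the doubly-counted overlap 2.63 mm² gives 218.95 mm² — area = 218.95 mm²; the cone at (13.5, 15.5) contributes a regular 6-gon of circumradius 5.963 (interpolated between r1=6 and r2=5.5 at t=0.075) (area = (6/2)·5.963²·sin(360°/6) = 92.37 mm²); Combining (union): the regions partially overlap — summed areas 311.32 mm² minus the doubly-counted overlap 16.44 mm² gives 294.88 mm² — area = 294.88 mm². Overall, the cross-section is a single solid region. Net area = 294.88 mm².

294.88 mm²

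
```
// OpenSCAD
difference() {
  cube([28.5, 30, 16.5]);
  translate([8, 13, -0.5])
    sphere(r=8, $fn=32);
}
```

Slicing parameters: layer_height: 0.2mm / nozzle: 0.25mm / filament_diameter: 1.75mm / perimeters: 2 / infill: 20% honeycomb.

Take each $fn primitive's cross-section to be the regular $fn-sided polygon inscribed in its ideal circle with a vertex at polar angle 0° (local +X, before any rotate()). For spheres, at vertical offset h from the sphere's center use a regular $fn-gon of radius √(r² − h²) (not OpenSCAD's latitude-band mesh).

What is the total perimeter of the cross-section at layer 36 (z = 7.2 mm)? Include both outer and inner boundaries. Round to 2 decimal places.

130.61 mm

At z = 7.2 mm: the cube is present — its section is the full 28.5×30 rectangle (perimeter 117.00 mm); the r=8 sphere at (8, 13) slices to a regular 32-gon of circumradius 2.170 (√(r²−h²) with h=7.7 from center) (perimeter = 2·32·2.170·sin(180°/32) = 13.61 mm); Taking the first minus the rest: starting from the 28.5×30 cube, the r=8 sphere at (8, 13) lies wholly inside it (removes its full 14.70 mm² and its 13.61 mm outline becomes a hole wall) — boundary (outer + 1 inner loop) = 130.61 mm. Overall, the cross-section is one region with 1 hole. Total boundary length (outer + inner) = 130.61 mm.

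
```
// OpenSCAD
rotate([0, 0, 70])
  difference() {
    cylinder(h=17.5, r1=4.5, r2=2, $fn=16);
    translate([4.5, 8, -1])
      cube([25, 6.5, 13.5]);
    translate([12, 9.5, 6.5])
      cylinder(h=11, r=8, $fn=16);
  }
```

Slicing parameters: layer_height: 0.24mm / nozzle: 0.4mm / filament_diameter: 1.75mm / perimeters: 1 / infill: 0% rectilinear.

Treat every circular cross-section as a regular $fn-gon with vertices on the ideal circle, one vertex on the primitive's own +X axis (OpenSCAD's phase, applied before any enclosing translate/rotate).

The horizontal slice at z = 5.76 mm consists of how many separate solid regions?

1

At z = 5.76 mm: the cone contributes a regular 16-gon of circumradius 3.677 (interpolated between r1=4.5 and r2=2 at t=0.329); the cube at (4.5, 8) (footprint 25×6.5) is included at this height; the cylinder at (12, 9.5) is absent (z outside [6.5, 17.5]); Taking the first minus the rest: starting from the cone, the 25×6.5 cube at (4.5, 8) misses the remaining region (no effect) — 1 connected region; (rotated 70° about Z; rotation is an isometry so areas/perimeters/island counts are preserved). The result has 1 disconnected region.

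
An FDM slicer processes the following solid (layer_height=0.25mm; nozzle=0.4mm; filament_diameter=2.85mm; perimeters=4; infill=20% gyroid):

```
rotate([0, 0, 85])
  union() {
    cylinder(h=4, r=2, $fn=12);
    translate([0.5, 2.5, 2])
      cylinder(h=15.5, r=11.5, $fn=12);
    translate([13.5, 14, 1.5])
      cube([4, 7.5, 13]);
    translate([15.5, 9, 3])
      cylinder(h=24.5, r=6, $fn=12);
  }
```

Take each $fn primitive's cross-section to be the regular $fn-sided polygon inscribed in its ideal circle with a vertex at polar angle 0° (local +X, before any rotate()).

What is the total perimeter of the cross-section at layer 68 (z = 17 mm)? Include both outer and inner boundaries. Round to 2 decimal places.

At z = 17 mm: the cylinder does not reach this height (z outside [0, 4]); the r=11.5 cylinder at (0.5, 2.5) gives a regular 12-gon of circumradius 11.5 (constant along its height) (perimeter = 2·12·11.500·sin(180°/12) = 71.43 mm); the cube at (13.5, 14) is not intersected at this z (z outside [1.5, 14.5]); the r=6 cylinder at (15.5, 9) contributes a regular 12-gon of circumradius 6 (perimeter = 2·12·6.000·sin(180°/12) = 37.27 mm); Combining (union): the regions partially overlap (shared area 2.48 mm²), so the edge portions inside another operand are dropped and the merged outline is re-measured after clipping — boundary = 99.27 mm; (rotated 85° about Z; rotation is an isometry so areas/perimeters/island counts are preserved). Overall, the cross-section is a single solid region. Total boundary length (outer) = 99.27 mm.

99.27 mm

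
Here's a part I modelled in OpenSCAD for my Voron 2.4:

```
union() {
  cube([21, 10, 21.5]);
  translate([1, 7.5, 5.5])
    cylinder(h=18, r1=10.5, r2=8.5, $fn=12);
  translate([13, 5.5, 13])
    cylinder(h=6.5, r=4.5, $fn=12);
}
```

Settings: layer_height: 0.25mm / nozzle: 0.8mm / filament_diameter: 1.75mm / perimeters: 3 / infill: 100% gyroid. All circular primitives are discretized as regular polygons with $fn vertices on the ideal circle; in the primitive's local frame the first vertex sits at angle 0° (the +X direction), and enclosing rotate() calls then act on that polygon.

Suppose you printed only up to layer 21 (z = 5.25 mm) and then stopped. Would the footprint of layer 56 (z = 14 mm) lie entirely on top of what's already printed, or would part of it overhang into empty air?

part overhangs

Compare the two slices. At z = 5.25: the 21×10 cube contributes its full rectangle (area 210.00 mm²); the cone at (1, 7.5) is not intersected at this z (z outside [5.5, 23.5]); the cylinder at (13, 5.5) is not intersected at this z (z outside [13, 19.5]); Combining (union): only the 21×10 cube is present, so the union is just that shape — area = 210.00 mm². At z = 14: the cube (footprint 21×10) is included at this height (area 210.00 mm²); the cone at (1, 7.5) (r1=10.5→r2=8.5) has section circumradius 9.556 here — a regular 12-gon (area = (12/2)·9.556²·sin(360°/12) = 273.93 mm²); the r=4.5 cylinder at (13, 5.5) contributes a regular 12-gon of circumradius 4.5 (area = (12/2)·4.500²·sin(360°/12) = 60.75 mm²); Taking the union: the regions partially overlap — summed areas 544.68 mm² minus the doubly-counted overlap 155.22 mm² gives 389.46 mm² — area = 389.46 mm². Checking containment: at z = 14 the cross-section extends beyond the z = 5.25 cross-section by about 179.46 mm².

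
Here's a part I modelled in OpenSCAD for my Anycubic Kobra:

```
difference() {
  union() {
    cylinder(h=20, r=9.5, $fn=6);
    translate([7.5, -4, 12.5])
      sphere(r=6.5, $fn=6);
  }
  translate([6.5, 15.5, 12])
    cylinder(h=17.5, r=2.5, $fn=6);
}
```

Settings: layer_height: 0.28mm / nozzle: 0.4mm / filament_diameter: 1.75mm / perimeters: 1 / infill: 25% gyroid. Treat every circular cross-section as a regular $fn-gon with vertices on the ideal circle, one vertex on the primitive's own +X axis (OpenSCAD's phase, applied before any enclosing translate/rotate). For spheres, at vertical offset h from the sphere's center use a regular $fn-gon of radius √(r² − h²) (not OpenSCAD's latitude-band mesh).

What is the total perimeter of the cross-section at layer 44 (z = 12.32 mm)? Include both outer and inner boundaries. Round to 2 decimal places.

At z = 12.32 mm: the r=9.5 cylinder contributes a regular 6-gon of circumradius 9.5 (perimeter = 2·6·9.500·sin(180°/6) = 57.00 mm); the r=6.5 sphere at (7.5, -4) contributes a regular 6-gon of circumradius √(6.5²−0.18²) = 6.498 (perimeter = 2·6·6.498·sin(180°/6) = 38.99 mm); Taking the union: the regions partially overlap (shared area 49.13 mm²), so the edge portions inside another operand are dropped and the merged outline is re-measured after clipping — boundary = 67.61 mm; the r=2.5 cylinder at (6.5, 15.5) contributes a regular 6-gon of circumradius 2.5 (perimeter = 2·6·2.500·sin(180°/6) = 15.00 mm); Subtracting the remaining from the first: starting from that combined region, the r=2.5 cylinder at (6.5, 15.5) misses the remaining region (no effect) — boundary = 67.61 mm. Overall, the cross-section is a single solid region. Total boundary length (outer) = 67.61 mm.

67.61 mm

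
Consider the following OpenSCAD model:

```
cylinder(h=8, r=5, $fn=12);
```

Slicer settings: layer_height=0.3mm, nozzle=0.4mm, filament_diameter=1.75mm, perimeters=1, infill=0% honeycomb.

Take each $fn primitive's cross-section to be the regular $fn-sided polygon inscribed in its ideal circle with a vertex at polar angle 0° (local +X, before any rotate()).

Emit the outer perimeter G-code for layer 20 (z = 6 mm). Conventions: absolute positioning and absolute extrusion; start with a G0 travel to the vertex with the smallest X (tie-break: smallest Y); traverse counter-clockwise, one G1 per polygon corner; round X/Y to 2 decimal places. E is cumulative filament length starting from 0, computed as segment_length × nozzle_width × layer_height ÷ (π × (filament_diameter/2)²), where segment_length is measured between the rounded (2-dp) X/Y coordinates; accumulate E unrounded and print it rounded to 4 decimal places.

G0 X-5.00 Y0.00 Z6.00
G1 X-4.33 Y-2.50 E0.1291
G1 X-2.50 Y-4.33 E0.2582
G1 X0.00 Y-5.00 E0.3874
G1 X2.50 Y-4.33 E0.5165
G1 X4.33 Y-2.50 E0.6456
G1 X5.00 Y0.00 E0.7747
G1 X4.33 Y2.50 E0.9039
G1 X2.50 Y4.33 E1.0330
G1 X0.00 Y5.00 E1.1621
G1 X-2.50 Y4.33 E1.2912
G1 X-4.33 Y2.50 E1.4204
G1 X-5.00 Y0.00 E1.5495

At z = 6 mm: the cylinder: section is a regular 12-gon, circumradius r=5. The outline is a single polygon with 12 vertices. Extrusion per mm of travel: 0.4 × 0.3 / (π × 0.875²) = 0.049890. Accumulating E over each segment gives final E = 1.5495.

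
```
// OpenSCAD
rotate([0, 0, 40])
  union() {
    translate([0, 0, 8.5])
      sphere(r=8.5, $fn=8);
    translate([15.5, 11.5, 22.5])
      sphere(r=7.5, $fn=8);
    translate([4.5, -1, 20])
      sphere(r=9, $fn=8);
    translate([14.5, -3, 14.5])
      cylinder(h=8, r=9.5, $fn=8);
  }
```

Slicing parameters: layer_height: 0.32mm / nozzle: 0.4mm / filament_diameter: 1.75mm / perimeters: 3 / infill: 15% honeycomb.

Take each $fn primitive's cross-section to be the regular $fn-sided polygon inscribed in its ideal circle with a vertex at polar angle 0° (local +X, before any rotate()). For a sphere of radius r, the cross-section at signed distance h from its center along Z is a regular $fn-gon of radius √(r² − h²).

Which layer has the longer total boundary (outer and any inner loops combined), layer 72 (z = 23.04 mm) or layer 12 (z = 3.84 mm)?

layer 72 (z = 23.04 mm)

Layer 72 (z = 23.04): the sphere does not reach this height (|z−center|=14.540 > r=8.5); the sphere at (15.5, 11.5): section is a regular 8-gon, circumradius = √(r²−h²) = √(7.5²−0.54²) = 7.481 (perimeter = 2·8·7.481·sin(180°/8) = 45.80 mm); the sphere at (4.5, -1): section is a regular 8-gon, circumradius = √(r²−h²) = √(9²−3.04²) = 8.471 (perimeter = 2·8·8.471·sin(180°/8) = 51.87 mm); the cylinder at (14.5, -3) is absent (z outside [14.5, 22.5]); Combining (union): the 2 present regions are separate (no shared area or edge), so areas and boundary lengths simply add and each stays a separate island — boundary = 97.67 mm; (whole slice rotated 40° about Z — lengths, areas and connectivity unchanged). So its perimeter = 97.67 mm. Layer 12 (z = 3.84): the sphere: section is a regular 8-gon, circumradius = √(r²−h²) = √(8.5²−4.66²) = 7.109 (perimeter = 2·8·7.109·sin(180°/8) = 43.53 mm); the sphere at (15.5, 11.5) is absent (|z−center|=18.660 > r=7.5); the sphere at (4.5, -1) does not reach this height (|z−center|=16.160 > r=9); the cylinder at (14.5, -3) is absent (z outside [14.5, 22.5]); Merging all regions: only the r=8.5 sphere is present, so the union is just that shape — boundary = 43.53 mm; (whole slice rotated 40° about Z — lengths, areas and connectivity unchanged). So its perimeter = 43.53 mm. Layer 72 is larger (97.67 vs 43.53 mm).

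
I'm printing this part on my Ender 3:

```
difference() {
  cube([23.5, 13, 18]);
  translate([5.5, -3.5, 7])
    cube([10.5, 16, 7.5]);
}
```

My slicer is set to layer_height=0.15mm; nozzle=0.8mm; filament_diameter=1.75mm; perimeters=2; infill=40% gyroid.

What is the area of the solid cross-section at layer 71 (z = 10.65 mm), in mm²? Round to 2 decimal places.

At z = 10.65 mm: the cube is present — its section is the full 23.5×13 rectangle (area 305.50 mm²); the 10.5×16 cube at (5.5, -3.5) contributes its full rectangle (area 168.00 mm²); Taking the first minus the rest: starting from the 23.5×13 cube (305.50 mm²), the 10.5×16 cube at (5.5, -3.5) partially overlaps it — only the 131.25 mm² overlap (of its 168.00 mm²) is removed, clipping the outline — area = 174.25 mm². Overall, the cross-section is a single solid region. Net area = 174.25 mm².

174.25 mm²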